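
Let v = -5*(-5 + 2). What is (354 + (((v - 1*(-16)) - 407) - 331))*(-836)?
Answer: 295108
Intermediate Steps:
v = 15 (v = -5*(-3) = 15)
(354 + (((v - 1*(-16)) - 407) - 331))*(-836) = (354 + (((15 - 1*(-16)) - 407) - 331))*(-836) = (354 + (((15 + 16) - 407) - 331))*(-836) = (354 + ((31 - 407) - 331))*(-836) = (354 + (-376 - 331))*(-836) = (354 - 707)*(-836) = -353*(-836) = 295108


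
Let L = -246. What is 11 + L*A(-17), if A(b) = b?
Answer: 4193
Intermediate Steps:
11 + L*A(-17) = 11 - 246*(-17) = 11 + 4182 = 4193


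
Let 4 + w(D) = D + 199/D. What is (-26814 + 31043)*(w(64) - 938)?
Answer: -236794397/64 ≈ -3.6999e+6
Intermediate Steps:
w(D) = -4 + D + 199/D (w(D) = -4 + (D + 199/D) = -4 + D + 199/D)
(-26814 + 31043)*(w(64) - 938) = (-26814 + 31043)*((-4 + 64 + 199/64) - 938) = 4229*((-4 + 64 + 199*(1/64)) - 938) = 4229*((-4 + 64 + 199/64) - 938) = 4229*(4039/64 - 938) = 4229*(-55993/64) = -236794397/64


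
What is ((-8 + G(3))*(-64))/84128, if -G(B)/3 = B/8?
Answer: 73/10516 ≈ 0.0069418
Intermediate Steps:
G(B) = -3*B/8
((-8 + G(3))*(-64))/84128 = ((-8 - 3/8*3)*(-64))/84128 = ((-8 - 9/8)*(-64))*(1/84128) = -73/8*(-64)*(1/84128) = 584*(1/84128) = 73/10516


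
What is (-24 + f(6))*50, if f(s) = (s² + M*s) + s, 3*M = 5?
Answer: 1400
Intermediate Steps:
M = 5/3 (M = (⅓)*5 = 5/3 ≈ 1.6667)
f(s) = s² + 8*s/3 (f(s) = (s² + 5*s/3) + s = s² + 8*s/3)
(-24 + f(6))*50 = (-24 + (⅓)*6*(8 + 3*6))*50 = (-24 + (⅓)*6*(8 + 18))*50 = (-24 + (⅓)*6*26)*50 = (-24 + 52)*50 = 28*50 = 1400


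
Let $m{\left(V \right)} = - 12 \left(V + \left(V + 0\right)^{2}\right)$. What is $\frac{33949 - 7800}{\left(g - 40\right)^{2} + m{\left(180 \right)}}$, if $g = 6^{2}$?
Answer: $- \frac{26149}{390944} \approx -0.066887$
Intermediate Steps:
$g = 36$
$m{\left(V \right)} = - 12 V - 12 V^{2}$ ($m{\left(V \right)} = - 12 \left(V + V^{2}\right) = - 12 V - 12 V^{2}$)
$\frac{33949 - 7800}{\left(g - 40\right)^{2} + m{\left(180 \right)}} = \frac{33949 - 7800}{\left(36 - 40\right)^{2} - 2160 \left(1 + 180\right)} = \frac{26149}{\left(-4\right)^{2} - 2160 \cdot 181} = \frac{26149}{16 - 390960} = \frac{26149}{-390944} = 26149 \left(- \frac{1}{390944}\right) = - \frac{26149}{390944}$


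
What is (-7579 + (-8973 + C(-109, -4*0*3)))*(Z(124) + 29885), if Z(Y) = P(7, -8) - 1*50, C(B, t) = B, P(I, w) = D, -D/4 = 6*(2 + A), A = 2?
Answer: -495481479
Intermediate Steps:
D = -96 (D = -24*(2 + 2) = -24*4 = -4*24 = -96)
P(I, w) = -96
Z(Y) = -146 (Z(Y) = -96 - 1*50 = -96 - 50 = -146)
(-7579 + (-8973 + C(-109, -4*0*3)))*(Z(124) + 29885) = (-7579 + (-8973 - 109))*(-146 + 29885) = (-7579 - 9082)*29739 = -16661*29739 = -495481479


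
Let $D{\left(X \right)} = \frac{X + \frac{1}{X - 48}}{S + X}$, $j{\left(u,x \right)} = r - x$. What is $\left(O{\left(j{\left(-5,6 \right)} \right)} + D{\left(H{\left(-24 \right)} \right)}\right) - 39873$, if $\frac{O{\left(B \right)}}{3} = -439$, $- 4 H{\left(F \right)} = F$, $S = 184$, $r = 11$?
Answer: $- \frac{328695949}{7980} \approx -41190.0$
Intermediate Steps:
$j{\left(u,x \right)} = 11 - x$
$H{\left(F \right)} = - \frac{F}{4}$
$O{\left(B \right)} = -1317$ ($O{\left(B \right)} = 3 \left(-439\right) = -1317$)
$D{\left(X \right)} = \frac{X + \frac{1}{-48 + X}}{184 + X}$ ($D{\left(X \right)} = \frac{X + \frac{1}{X - 48}}{184 + X} = \frac{X + \frac{1}{-48 + X}}{184 + X}$)
$\left(O{\left(j{\left(-5,6 \right)} \right)} + D{\left(H{\left(-24 \right)} \right)}\right) - 39873 = \left(-1317 + \frac{1 + \left(\left(- \frac{1}{4}\right) \left(-24\right)\right)^{2} - 48 \left(\left(- \frac{1}{4}\right) \left(-24\right)\right)}{-8832 + \left(\left(- \frac{1}{4}\right) \left(-24\right)\right)^{2} + 136 \left(\left(- \frac{1}{4}\right) \left(-24\right)\right)}\right) - 39873 = \left(-1317 + \frac{1 + 6^{2} - 288}{-8832 + 6^{2} + 136 \cdot 6}\right) - 39873 = \left(-1317 + \frac{1 + 36 - 288}{-8832 + 36 + 816}\right) - 39873 = \left(-1317 + \frac{1}{-7980} \left(-251\right)\right) - 39873 = \left(-1317 - - \frac{251}{7980}\right) - 39873 = \left(-1317 + \frac{251}{7980}\right) - 39873 = - \frac{10509409}{7980} - 39873 = - \frac{328695949}{7980}$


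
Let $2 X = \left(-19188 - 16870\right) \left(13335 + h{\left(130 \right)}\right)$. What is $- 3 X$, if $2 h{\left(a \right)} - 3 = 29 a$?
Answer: $\frac{1646570541}{2} \approx 8.2329 \cdot 10^{8}$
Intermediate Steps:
$h{\left(a \right)} = \frac{3}{2} + \frac{29 a}{2}$
$X = - \frac{548856847}{2}$ ($X = \frac{\left(-19188 - 16870\right) \left(13335 + \left(\frac{3}{2} + \frac{29}{2} \cdot 130\right)\right)}{2} = \frac{\left(-36058\right) \left(13335 + \left(\frac{3}{2} + 1885\right)\right)}{2} = \frac{\left(-36058\right) \left(13335 + \frac{3773}{2}\right)}{2} = \frac{\left(-36058\right) \frac{30443}{2}}{2} = \frac{1}{2} \left(-548856847\right) = - \frac{548856847}{2} \approx -2.7443 \cdot 10^{8}$)
$- 3 X = \left(-3\right) \left(- \frac{548856847}{2}\right) = \frac{1646570541}{2}$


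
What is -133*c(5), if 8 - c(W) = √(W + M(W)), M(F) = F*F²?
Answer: -1064 + 133*√130 ≈ 452.43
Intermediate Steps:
M(F) = F³
c(W) = 8 - √(W + W³)
-133*c(5) = -133*(8 - √(5 + 5³)) = -133*(8 - √(5 + 125)) = -133*(8 - √130) = -1064 + 133*√130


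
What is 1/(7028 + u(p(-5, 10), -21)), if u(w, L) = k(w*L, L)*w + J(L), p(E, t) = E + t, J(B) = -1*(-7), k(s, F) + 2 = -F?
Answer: 1/7130 ≈ 0.00014025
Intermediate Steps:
k(s, F) = -2 - F
J(B) = 7
u(w, L) = 7 + w*(-2 - L) (u(w, L) = (-2 - L)*w + 7 = w*(-2 - L) + 7 = 7 + w*(-2 - L))
1/(7028 + u(p(-5, 10), -21)) = 1/(7028 + (7 - (-5 + 10)*(2 - 21))) = 1/(7028 + (7 - 1*5*(-19))) = 1/(7028 + (7 + 95)) = 1/(7028 + 102) = 1/7130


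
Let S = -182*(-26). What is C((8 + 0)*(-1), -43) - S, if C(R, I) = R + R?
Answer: -4748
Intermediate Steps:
S = 4732
C(R, I) = 2*R
C((8 + 0)*(-1), -43) - S = 2*((8 + 0)*(-1)) - 1*4732 = 2*(8*(-1)) - 4732 = 2*(-8) - 4732 = -16 - 4732 = -4748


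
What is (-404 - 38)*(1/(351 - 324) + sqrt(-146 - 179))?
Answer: -442/27 - 2210*I*sqrt(13) ≈ -16.37 - 7968.3*I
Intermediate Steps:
(-404 - 38)*(1/(351 - 324) + sqrt(-146 - 179)) = -442*(1/27 + sqrt(-325)) = -442*(1/27 + 5*I*sqrt(13)) = -442/27 - 2210*I*sqrt(13)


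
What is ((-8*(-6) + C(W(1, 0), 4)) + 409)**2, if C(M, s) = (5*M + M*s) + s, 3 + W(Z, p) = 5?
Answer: 229441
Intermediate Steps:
W(Z, p) = 2 (W(Z, p) = -3 + 5 = 2)
C(M, s) = s + 5*M + M*s
((-8*(-6) + C(W(1, 0), 4)) + 409)**2 = ((-8*(-6) + (4 + 5*2 + 2*4)) + 409)**2 = ((48 + (4 + 10 + 8)) + 409)**2 = ((48 + 22) + 409)**2 = (70 + 409)**2 = 479**2 = 229441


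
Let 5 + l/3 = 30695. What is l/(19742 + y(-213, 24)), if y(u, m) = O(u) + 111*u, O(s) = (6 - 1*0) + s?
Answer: -46035/2054 ≈ -22.412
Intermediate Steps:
l = 92070 (l = -15 + 3*30695 = -15 + 92085 = 92070)
O(s) = 6 + s (O(s) = (6 + 0) + s = 6 + s)
y(u, m) = 6 + 112*u (y(u, m) = (6 + u) + 111*u = 6 + 112*u)
l/(19742 + y(-213, 24)) = 92070/(19742 + (6 + 112*(-213))) = 92070/(19742 + (6 - 23856)) = 92070/(19742 - 23850) = 92070/(-4108) = 92070*(-1/4108) = -46035/2054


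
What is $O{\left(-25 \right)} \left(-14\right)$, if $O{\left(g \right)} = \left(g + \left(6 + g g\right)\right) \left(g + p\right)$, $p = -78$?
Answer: $873852$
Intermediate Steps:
$O{\left(g \right)} = \left(-78 + g\right) \left(6 + g + g^{2}\right)$ ($O{\left(g \right)} = \left(g + \left(6 + g g\right)\right) \left(g - 78\right) = \left(g + \left(6 + g^{2}\right)\right) \left(-78 + g\right) = \left(6 + g + g^{2}\right) \left(-78 + g\right) = \left(-78 + g\right) \left(6 + g + g^{2}\right)$)
$O{\left(-25 \right)} \left(-14\right) = \left(-468 + \left(-25\right)^{3} - 77 \left(-25\right)^{2} - -1800\right) \left(-14\right) = \left(-468 - 15625 - 48125 + 1800\right) \left(-14\right) = \left(-62418\right) \left(-14\right) = 873852$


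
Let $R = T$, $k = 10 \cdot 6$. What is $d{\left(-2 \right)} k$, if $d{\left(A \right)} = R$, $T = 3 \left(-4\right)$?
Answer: $-720$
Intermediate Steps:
$T = -12$
$k = 60$
$R = -12$
$d{\left(A \right)} = -12$
$d{\left(-2 \right)} k = \left(-12\right) 60 = -720$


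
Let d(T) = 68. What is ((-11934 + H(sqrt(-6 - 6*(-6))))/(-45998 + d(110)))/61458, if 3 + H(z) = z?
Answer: 3979/940921980 - sqrt(30)/2822765940 ≈ 4.2269e-6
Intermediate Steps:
H(z) = -3 + z
((-11934 + H(sqrt(-6 - 6*(-6))))/(-45998 + d(110)))/61458 = ((-11934 + (-3 + sqrt(-6 - 6*(-6))))/(-45998 + 68))/61458 = ((-11934 + (-3 + sqrt(-6 + 36)))/(-45930))*(1/61458) = ((-11934 + (-3 + sqrt(30)))*(-1/45930))*(1/61458) = ((-11937 + sqrt(30))*(-1/45930))*(1/61458) = (3979/15310 - sqrt(30)/45930)*(1/61458) = 3979/940921980 - sqrt(30)/2822765940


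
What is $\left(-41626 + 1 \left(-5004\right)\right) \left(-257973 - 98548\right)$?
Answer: $16624574230$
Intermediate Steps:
$\left(-41626 + 1 \left(-5004\right)\right) \left(-257973 - 98548\right) = \left(-41626 - 5004\right) \left(-356521\right) = \left(-46630\right) \left(-356521\right) = 16624574230$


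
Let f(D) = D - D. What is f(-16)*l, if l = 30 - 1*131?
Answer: 0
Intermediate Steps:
f(D) = 0
l = -101 (l = 30 - 131 = -101)
f(-16)*l = 0*(-101) = 0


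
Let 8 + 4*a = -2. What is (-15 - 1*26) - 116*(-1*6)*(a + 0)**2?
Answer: 4309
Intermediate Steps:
a = -5/2 (a = -2 + (1/4)*(-2) = -2 - 1/2 = -5/2 ≈ -2.5000)
(-15 - 1*26) - 116*(-1*6)*(a + 0)**2 = (-15 - 1*26) - 116*(-1*6)*(-5/2 + 0)**2 = (-15 - 26) - (-696)*(-5/2)**2 = -41 - (-696)*25/4 = -41 - 116*(-75/2) = -41 + 4350 = 4309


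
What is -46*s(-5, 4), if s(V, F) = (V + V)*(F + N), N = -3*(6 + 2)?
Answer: -9200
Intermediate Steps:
N = -24 (N = -3*8 = -24)
s(V, F) = 2*V*(-24 + F) (s(V, F) = (V + V)*(F - 24) = (2*V)*(-24 + F) = 2*V*(-24 + F))
-46*s(-5, 4) = -92*(-5)*(-24 + 4) = -92*(-5)*(-20) = -46*200 = -9200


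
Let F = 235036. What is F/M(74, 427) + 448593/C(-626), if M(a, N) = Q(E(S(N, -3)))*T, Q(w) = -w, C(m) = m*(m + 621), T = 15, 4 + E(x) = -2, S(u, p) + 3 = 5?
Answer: 15520721/5634 ≈ 2754.8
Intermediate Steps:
S(u, p) = 2 (S(u, p) = -3 + 5 = 2)
E(x) = -6 (E(x) = -4 - 2 = -6)
C(m) = m*(621 + m)
M(a, N) = 90 (M(a, N) = -1*(-6)*15 = 6*15 = 90)
F/M(74, 427) + 448593/C(-626) = 235036/90 + 448593/((-626*(621 - 626))) = 235036*(1/90) + 448593/((-626*(-5))) = 117518/45 + 448593/3130 = 15520721/5634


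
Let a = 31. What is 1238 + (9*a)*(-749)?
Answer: -207733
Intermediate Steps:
1238 + (9*a)*(-749) = 1238 + (9*31)*(-749) = 1238 + 279*(-749) = 1238 - 208971 = -207733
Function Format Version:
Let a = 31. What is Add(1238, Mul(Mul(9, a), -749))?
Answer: -207733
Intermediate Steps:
Add(1238, Mul(Mul(9, a), -749)) = Add(1238, Mul(Mul(9, 31), -749)) = Add(1238, Mul(279, -749)) = Add(1238, -208971) = -207733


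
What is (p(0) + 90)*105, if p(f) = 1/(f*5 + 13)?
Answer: 122955/13 ≈ 9458.1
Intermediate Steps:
p(f) = 1/(13 + 5*f) (p(f) = 1/(5*f + 13) = 1/(13 + 5*f))
(p(0) + 90)*105 = (1/(13 + 5*0) + 90)*105 = (1/(13 + 0) + 90)*105 = (1/13 + 90)*105 = (1171/13)*105 = 122955/13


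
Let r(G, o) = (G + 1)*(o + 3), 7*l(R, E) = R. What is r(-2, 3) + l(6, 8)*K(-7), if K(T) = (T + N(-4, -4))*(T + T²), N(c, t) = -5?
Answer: -438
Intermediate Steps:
l(R, E) = R/7
r(G, o) = (1 + G)*(3 + o)
K(T) = (-5 + T)*(T + T²) (K(T) = (T - 5)*(T + T²) = (-5 + T)*(T + T²))
r(-2, 3) + l(6, 8)*K(-7) = (3 + 3 + 3*(-2) - 2*3) + ((⅐)*6)*(-7*(-5 + (-7)² - 4*(-7))) = (3 + 3 - 6 - 6) + 6*(-7*(-5 + 49 + 28))/7 = -6 + 6*(-7*72)/7 = -6 + (6/7)*(-504) = -6 - 432 = -438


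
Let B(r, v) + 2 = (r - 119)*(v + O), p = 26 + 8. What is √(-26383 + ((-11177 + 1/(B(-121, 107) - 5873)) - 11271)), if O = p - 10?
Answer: I*√67992734903290/37315 ≈ 220.98*I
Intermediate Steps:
p = 34
O = 24 (O = 34 - 10 = 24)
B(r, v) = -2 + (-119 + r)*(24 + v) (B(r, v) = -2 + (r - 119)*(v + 24) = -2 + (-119 + r)*(24 + v))
√(-26383 + ((-11177 + 1/(B(-121, 107) - 5873)) - 11271)) = √(-26383 + ((-11177 + 1/((-2858 - 119*107 + 24*(-121) - 121*107) - 5873)) - 11271)) = √(-26383 + ((-11177 + 1/((-2858 - 12733 - 2904 - 12947) - 5873)) - 11271)) = √(-26383 + ((-11177 + 1/(-31442 - 5873)) - 11271)) = √(-26383 + ((-11177 + 1/(-37315)) - 11271)) = √(-26383 + ((-11177 - 1/37315) - 11271)) = √(-26383 + (-417069756/37315 - 11271)) = √(-26383 - 837647121/37315) = √(-1822128766/37315) = I*√67992734903290/37315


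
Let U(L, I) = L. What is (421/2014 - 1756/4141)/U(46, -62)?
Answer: -1793223/383638804 ≈ -0.0046742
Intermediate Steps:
(421/2014 - 1756/4141)/U(46, -62) = (421/2014 - 1756/4141)/46 = (421*(1/2014) - 1756*1/4141)*(1/46) = (421/2014 - 1756/4141)*(1/46) = -1793223/8339974*1/46 = -1793223/383638804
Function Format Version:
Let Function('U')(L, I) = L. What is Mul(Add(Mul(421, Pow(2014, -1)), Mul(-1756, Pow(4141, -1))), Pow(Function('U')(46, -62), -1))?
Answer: Rational(-1793223, 383638804) ≈ -0.0046742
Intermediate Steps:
Mul(Add(Mul(421, Pow(2014, -1)), Mul(-1756, Pow(4141, -1))), Pow(Function('U')(46, -62), -1)) = Mul(Add(Mul(421, Pow(2014, -1)), Mul(-1756, Pow(4141, -1))), Pow(46, -1)) = Mul(Add(Mul(421, Rational(1, 2014)), Mul(-1756, Rational(1, 4141))), Rational(1, 46)) = Mul(Add(Rational(421, 2014), Rational(-1756, 4141)), Rational(1, 46)) = Mul(Rational(-1793223, 8339974), Rational(1, 46)) = Rational(-1793223, 383638804)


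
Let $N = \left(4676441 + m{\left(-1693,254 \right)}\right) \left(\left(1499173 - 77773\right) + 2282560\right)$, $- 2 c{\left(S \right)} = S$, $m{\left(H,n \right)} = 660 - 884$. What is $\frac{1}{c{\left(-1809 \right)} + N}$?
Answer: $\frac{2}{34641041440449} \approx 5.7735 \cdot 10^{-14}$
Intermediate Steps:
$m{\left(H,n \right)} = -224$ ($m{\left(H,n \right)} = 660 - 884 = -224$)
$c{\left(S \right)} = - \frac{S}{2}$
$N = 17320520719320$ ($N = \left(4676441 - 224\right) \left(\left(1499173 - 77773\right) + 2282560\right) = 4676217 \left(1421400 + 2282560\right) = 4676217 \cdot 3703960 = 17320520719320$)
$\frac{1}{c{\left(-1809 \right)} + N} = \frac{1}{\left(- \frac{1}{2}\right) \left(-1809\right) + 17320520719320} = \frac{1}{\frac{1809}{2} + 17320520719320} = \frac{1}{\frac{34641041440449}{2}} = \frac{2}{34641041440449}$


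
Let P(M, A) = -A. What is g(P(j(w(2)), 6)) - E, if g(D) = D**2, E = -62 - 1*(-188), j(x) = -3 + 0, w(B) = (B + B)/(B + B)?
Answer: -90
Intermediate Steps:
w(B) = 1 (w(B) = (2*B)/((2*B)) = (2*B)*(1/(2*B)) = 1)
j(x) = -3
E = 126 (E = -62 + 188 = 126)
g(P(j(w(2)), 6)) - E = (-1*6)**2 - 1*126 = (-6)**2 - 126 = 36 - 126 = -90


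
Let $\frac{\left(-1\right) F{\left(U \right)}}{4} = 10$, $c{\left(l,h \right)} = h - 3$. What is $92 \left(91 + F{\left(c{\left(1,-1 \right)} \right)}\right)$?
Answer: $4692$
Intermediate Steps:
$c{\left(l,h \right)} = -3 + h$ ($c{\left(l,h \right)} = h - 3 = -3 + h$)
$F{\left(U \right)} = -40$ ($F{\left(U \right)} = \left(-4\right) 10 = -40$)
$92 \left(91 + F{\left(c{\left(1,-1 \right)} \right)}\right) = 92 \left(91 - 40\right) = 92 \cdot 51 = 4692$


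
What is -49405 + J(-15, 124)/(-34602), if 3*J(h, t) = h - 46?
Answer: -5128535369/103806 ≈ -49405.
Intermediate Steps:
J(h, t) = -46/3 + h/3 (J(h, t) = (h - 46)/3 = (-46 + h)/3 = -46/3 + h/3)
-49405 + J(-15, 124)/(-34602) = -49405 + (-46/3 + (⅓)*(-15))/(-34602) = -49405 + (-46/3 - 5)*(-1/34602) = -49405 - 61/3*(-1/34602) = -49405 + 61/103806 = -5128535369/103806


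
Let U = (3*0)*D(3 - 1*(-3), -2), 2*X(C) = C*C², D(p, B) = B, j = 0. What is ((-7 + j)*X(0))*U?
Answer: 0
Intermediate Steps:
X(C) = C³/2 (X(C) = (C*C²)/2 = C³/2)
U = 0 (U = (3*0)*(-2) = 0*(-2) = 0)
((-7 + j)*X(0))*U = ((-7 + 0)*((½)*0³))*0 = -7*0/2*0 = -7*0*0 = 0*0 = 0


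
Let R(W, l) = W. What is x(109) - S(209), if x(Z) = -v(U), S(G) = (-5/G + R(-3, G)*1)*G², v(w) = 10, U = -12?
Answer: 132078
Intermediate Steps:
S(G) = G²*(-3 - 5/G) (S(G) = (-5/G - 3*1)*G² = (-5/G - 3)*G² = (-3 - 5/G)*G² = G²*(-3 - 5/G))
x(Z) = -10 (x(Z) = -1*10 = -10)
x(109) - S(209) = -10 - 209*(-5 - 3*209) = -10 - 209*(-5 - 627) = -10 - 209*(-632) = -10 - 1*(-132088) = -10 + 132088 = 132078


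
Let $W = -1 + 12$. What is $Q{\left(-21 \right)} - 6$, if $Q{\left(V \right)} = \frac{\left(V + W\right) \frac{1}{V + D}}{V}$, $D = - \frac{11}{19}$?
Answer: $- \frac{5185}{861} \approx -6.0221$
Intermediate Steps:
$W = 11$
$D = - \frac{11}{19}$ ($D = \left(-11\right) \frac{1}{19} = - \frac{11}{19} \approx -0.57895$)
$Q{\left(V \right)} = \frac{11 + V}{V \left(- \frac{11}{19} + V\right)}$ ($Q{\left(V \right)} = \frac{\left(V + 11\right) \frac{1}{V - \frac{11}{19}}}{V} = \frac{\left(11 + V\right) \frac{1}{- \frac{11}{19} + V}}{V} = \frac{\frac{1}{- \frac{11}{19} + V} \left(11 + V\right)}{V} = \frac{11 + V}{V \left(- \frac{11}{19} + V\right)}$)
$Q{\left(-21 \right)} - 6 = \frac{19 \left(11 - 21\right)}{\left(-21\right) \left(-11 + 19 \left(-21\right)\right)} - 6 = 19 \left(- \frac{1}{21}\right) \frac{1}{-11 - 399} \left(-10\right) - 6 = 19 \left(- \frac{1}{21}\right) \frac{1}{-410} \left(-10\right) - 6 = 19 \left(- \frac{1}{21}\right) \left(- \frac{1}{410}\right) \left(-10\right) - 6 = - \frac{19}{861} - 6 = - \frac{5185}{861}$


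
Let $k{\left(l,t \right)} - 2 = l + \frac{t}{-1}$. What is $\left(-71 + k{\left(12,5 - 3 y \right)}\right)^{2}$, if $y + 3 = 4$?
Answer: $3481$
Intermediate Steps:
$y = 1$ ($y = -3 + 4 = 1$)
$k{\left(l,t \right)} = 2 + l - t$ ($k{\left(l,t \right)} = 2 + \left(l + \frac{t}{-1}\right) = 2 + \left(l + t \left(-1\right)\right) = 2 + \left(l - t\right) = 2 + l - t$)
$\left(-71 + k{\left(12,5 - 3 y \right)}\right)^{2} = \left(-71 + \left(2 + 12 - \left(5 - 3\right)\right)\right)^{2} = \left(-71 + \left(2 + 12 - 2\right)\right)^{2} = \left(-71 + 12\right)^{2} = \left(-59\right)^{2} = 3481$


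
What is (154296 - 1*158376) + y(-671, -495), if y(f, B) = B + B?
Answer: -5070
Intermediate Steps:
y(f, B) = 2*B
(154296 - 1*158376) + y(-671, -495) = (154296 - 1*158376) + 2*(-495) = (154296 - 158376) - 990 = -4080 - 990 = -5070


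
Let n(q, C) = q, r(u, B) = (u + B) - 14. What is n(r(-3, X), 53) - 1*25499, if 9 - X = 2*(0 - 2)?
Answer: -25503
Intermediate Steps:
X = 13 (X = 9 - 2*(0 - 2) = 9 - 2*(-2) = 9 - 1*(-4) = 9 + 4 = 13)
r(u, B) = -14 + B + u (r(u, B) = (B + u) - 14 = -14 + B + u)
n(r(-3, X), 53) - 1*25499 = (-14 + 13 - 3) - 1*25499 = -4 - 25499 = -25503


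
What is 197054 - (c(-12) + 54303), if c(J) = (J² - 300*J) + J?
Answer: 139019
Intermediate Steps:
c(J) = J² - 299*J
197054 - (c(-12) + 54303) = 197054 - (-12*(-299 - 12) + 54303) = 197054 - (-12*(-311) + 54303) = 197054 - (3732 + 54303) = 197054 - 1*58035 = 197054 - 58035 = 139019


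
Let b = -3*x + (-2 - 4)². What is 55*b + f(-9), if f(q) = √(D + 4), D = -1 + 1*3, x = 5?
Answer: 1155 + √6 ≈ 1157.4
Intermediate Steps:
D = 2 (D = -1 + 3 = 2)
f(q) = √6 (f(q) = √(2 + 4) = √6)
b = 21 (b = -3*5 + (-2 - 4)² = -15 + (-6)² = -15 + 36 = 21)
55*b + f(-9) = 55*21 + √6 = 1155 + √6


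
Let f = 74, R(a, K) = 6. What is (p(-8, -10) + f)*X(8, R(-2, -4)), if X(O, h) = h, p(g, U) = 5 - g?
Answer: 522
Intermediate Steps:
(p(-8, -10) + f)*X(8, R(-2, -4)) = ((5 - 1*(-8)) + 74)*6 = ((5 + 8) + 74)*6 = (13 + 74)*6 = 87*6 = 522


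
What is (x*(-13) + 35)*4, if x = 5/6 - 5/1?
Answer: 1070/3 ≈ 356.67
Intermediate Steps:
x = -25/6 (x = 5*(1/6) - 5*1 = 5/6 - 5 = -25/6 ≈ -4.1667)
(x*(-13) + 35)*4 = (-25/6*(-13) + 35)*4 = (325/6 + 35)*4 = (535/6)*4 = 1070/3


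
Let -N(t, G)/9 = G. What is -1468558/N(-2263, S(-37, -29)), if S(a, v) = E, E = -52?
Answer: -56483/18 ≈ -3137.9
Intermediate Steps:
S(a, v) = -52
N(t, G) = -9*G
-1468558/N(-2263, S(-37, -29)) = -1468558/((-9*(-52))) = -1468558/468 = -1468558*1/468 = -56483/18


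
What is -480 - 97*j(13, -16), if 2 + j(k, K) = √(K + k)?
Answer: -286 - 97*I*√3 ≈ -286.0 - 168.01*I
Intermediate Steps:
j(k, K) = -2 + √(K + k)
-480 - 97*j(13, -16) = -480 - 97*(-2 + √(-16 + 13)) = -480 - 97*(-2 + √(-3)) = -480 - 97*(-2 + I*√3) = -480 + (194 - 97*I*√3) = -286 - 97*I*√3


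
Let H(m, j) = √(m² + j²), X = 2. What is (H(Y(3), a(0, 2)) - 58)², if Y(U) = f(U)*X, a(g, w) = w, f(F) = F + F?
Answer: 3512 - 232*√37 ≈ 2100.8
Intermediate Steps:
f(F) = 2*F
Y(U) = 4*U (Y(U) = (2*U)*2 = 4*U)
H(m, j) = √(j² + m²)
(H(Y(3), a(0, 2)) - 58)² = (√(2² + (4*3)²) - 58)² = (√(4 + 12²) - 58)² = (√(4 + 144) - 58)² = (√148 - 58)² = (2*√37 - 58)² = (-58 + 2*√37)²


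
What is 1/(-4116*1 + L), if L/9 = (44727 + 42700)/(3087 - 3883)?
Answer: -796/4063179 ≈ -0.00019591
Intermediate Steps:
L = -786843/796 (L = 9*((44727 + 42700)/(3087 - 3883)) = 9*(87427/(-796)) = 9*(87427*(-1/796)) = 9*(-87427/796) = -786843/796 ≈ -988.50)
1/(-4116*1 + L) = 1/(-4116*1 - 786843/796) = 1/(-4116 - 786843/796) = 1/(-4063179/796) = -796/4063179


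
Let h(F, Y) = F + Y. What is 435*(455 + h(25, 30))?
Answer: 221850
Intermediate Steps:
435*(455 + h(25, 30)) = 435*(455 + (25 + 30)) = 435*(455 + 55) = 435*510 = 221850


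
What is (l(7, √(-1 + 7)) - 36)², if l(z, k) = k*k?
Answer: 900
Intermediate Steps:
l(z, k) = k²
(l(7, √(-1 + 7)) - 36)² = ((√(-1 + 7))² - 36)² = ((√6)² - 36)² = (6 - 36)² = (-30)² = 900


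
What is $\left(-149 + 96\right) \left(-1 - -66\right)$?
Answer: $-3445$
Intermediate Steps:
$\left(-149 + 96\right) \left(-1 - -66\right) = - 53 \left(-1 + 66\right) = \left(-53\right) 65 = -3445$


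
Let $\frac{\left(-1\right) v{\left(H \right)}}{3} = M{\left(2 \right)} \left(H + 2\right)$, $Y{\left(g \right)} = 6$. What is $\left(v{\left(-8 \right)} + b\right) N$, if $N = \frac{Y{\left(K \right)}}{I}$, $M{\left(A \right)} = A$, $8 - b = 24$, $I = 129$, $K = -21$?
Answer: $\frac{40}{43} \approx 0.93023$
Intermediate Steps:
$b = -16$ ($b = 8 - 24 = -16$)
$N = \frac{2}{43}$ ($N = \frac{6}{129} = 6 \cdot \frac{1}{129} = \frac{2}{43} \approx 0.046512$)
$v{\left(H \right)} = -12 - 6 H$ ($v{\left(H \right)} = - 3 \cdot 2 \left(H + 2\right) = - 3 \cdot 2 \left(2 + H\right) = - 3 \left(4 + 2 H\right) = -12 - 6 H$)
$\left(v{\left(-8 \right)} + b\right) N = \left(\left(-12 - -48\right) - 16\right) \frac{2}{43} = \left(\left(-12 + 48\right) - 16\right) \frac{2}{43} = \left(36 - 16\right) \frac{2}{43} = 20 \cdot \frac{2}{43} = \frac{40}{43}$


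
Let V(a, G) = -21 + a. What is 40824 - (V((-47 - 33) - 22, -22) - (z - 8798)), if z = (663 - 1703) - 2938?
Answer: 28171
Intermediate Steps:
z = -3978 (z = -1040 - 2938 = -3978)
40824 - (V((-47 - 33) - 22, -22) - (z - 8798)) = 40824 - ((-21 + ((-47 - 33) - 22)) - (-3978 - 8798)) = 40824 - ((-21 + (-80 - 22)) - 1*(-12776)) = 40824 - ((-21 - 102) + 12776) = 40824 - (-123 + 12776) = 40824 - 1*12653 = 40824 - 12653 = 28171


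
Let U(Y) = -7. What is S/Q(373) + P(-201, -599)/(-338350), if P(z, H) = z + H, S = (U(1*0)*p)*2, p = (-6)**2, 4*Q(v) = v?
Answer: -13636304/2524091 ≈ -5.4025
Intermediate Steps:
Q(v) = v/4
p = 36
S = -504 (S = -7*36*2 = -252*2 = -504)
P(z, H) = H + z
S/Q(373) + P(-201, -599)/(-338350) = -504/((1/4)*373) + (-599 - 201)/(-338350) = -504/373/4 - 800*(-1/338350) = -504*4/373 + 16/6767 = -2016/373 + 16/6767 = -13636304/2524091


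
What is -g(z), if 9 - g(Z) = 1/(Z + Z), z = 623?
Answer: -11213/1246 ≈ -8.9992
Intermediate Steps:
g(Z) = 9 - 1/(2*Z) (g(Z) = 9 - 1/(Z + Z) = 9 - 1/(2*Z))
-g(z) = -(9 - 1/2/623) = -(9 - 1/2*1/623) = -(9 - 1/1246) = -1*11213/1246 = -11213/1246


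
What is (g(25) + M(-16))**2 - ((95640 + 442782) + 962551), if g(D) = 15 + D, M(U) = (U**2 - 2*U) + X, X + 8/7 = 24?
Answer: -67515741/49 ≈ -1.3779e+6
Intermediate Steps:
X = 160/7 (X = -8/7 + 24 = 160/7 ≈ 22.857)
M(U) = 160/7 + U**2 - 2*U (M(U) = (U**2 - 2*U) + 160/7 = 160/7 + U**2 - 2*U)
(g(25) + M(-16))**2 - ((95640 + 442782) + 962551) = ((15 + 25) + (160/7 + (-16)**2 - 2*(-16)))**2 - ((95640 + 442782) + 962551) = (40 + (160/7 + 256 + 32))**2 - (538422 + 962551) = (40 + 2176/7)**2 - 1*1500973 = (2456/7)**2 - 1500973 = 6031936/49 - 1500973 = -67515741/49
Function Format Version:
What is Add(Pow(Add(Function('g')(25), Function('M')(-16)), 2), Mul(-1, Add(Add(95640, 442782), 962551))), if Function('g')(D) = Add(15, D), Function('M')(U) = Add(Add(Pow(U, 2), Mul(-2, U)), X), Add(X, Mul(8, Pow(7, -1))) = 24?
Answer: Rational(-67515741, 49) ≈ -1.3779e+6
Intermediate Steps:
X = Rational(160, 7) (X = Add(Rational(-8, 7), 24) = Rational(160, 7) ≈ 22.857)
Function('M')(U) = Add(Rational(160, 7), Pow(U, 2), Mul(-2, U)) (Function('M')(U) = Add(Add(Pow(U, 2), Mul(-2, U)), Rational(160, 7)) = Add(Rational(160, 7), Pow(U, 2), Mul(-2, U)))
Add(Pow(Add(Function('g')(25), Function('M')(-16)), 2), Mul(-1, Add(Add(95640, 442782), 962551))) = Add(Pow(Add(Add(15, 25), Add(Rational(160, 7), Pow(-16, 2), Mul(-2, -16))), 2), Mul(-1, Add(Add(95640, 442782), 962551))) = Add(Pow(Add(40, Add(Rational(160, 7), 256, 32)), 2), Mul(-1, Add(538422, 962551))) = Add(Pow(Add(40, Rational(2176, 7)), 2), Mul(-1, 1500973)) = Add(Pow(Rational(2456, 7), 2), -1500973) = Add(Rational(6031936, 49), -1500973) = Rational(-67515741, 49)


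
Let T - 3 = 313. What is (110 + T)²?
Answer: 181476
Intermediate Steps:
T = 316 (T = 3 + 313 = 316)
(110 + T)² = (110 + 316)² = 426² = 181476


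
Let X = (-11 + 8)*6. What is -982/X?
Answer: 491/9 ≈ 54.556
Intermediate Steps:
X = -18 (X = -3*6 = -18)
-982/X = -982/(-18) = -982*(-1/18) = 491/9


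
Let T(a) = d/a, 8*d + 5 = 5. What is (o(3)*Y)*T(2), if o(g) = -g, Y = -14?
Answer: 0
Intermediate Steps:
d = 0 (d = -5/8 + (⅛)*5 = -5/8 + 5/8 = 0)
T(a) = 0 (T(a) = 0/a = 0)
(o(3)*Y)*T(2) = (-1*3*(-14))*0 = -3*(-14)*0 = 42*0 = 0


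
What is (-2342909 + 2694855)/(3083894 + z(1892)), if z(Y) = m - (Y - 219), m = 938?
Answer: 351946/3083159 ≈ 0.11415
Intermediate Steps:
z(Y) = 1157 - Y (z(Y) = 938 - (Y - 219) = 938 - (-219 + Y) = 938 + (219 - Y) = 1157 - Y)
(-2342909 + 2694855)/(3083894 + z(1892)) = (-2342909 + 2694855)/(3083894 + (1157 - 1*1892)) = 351946/(3083894 + (1157 - 1892)) = 351946/(3083894 - 735) = 351946/3083159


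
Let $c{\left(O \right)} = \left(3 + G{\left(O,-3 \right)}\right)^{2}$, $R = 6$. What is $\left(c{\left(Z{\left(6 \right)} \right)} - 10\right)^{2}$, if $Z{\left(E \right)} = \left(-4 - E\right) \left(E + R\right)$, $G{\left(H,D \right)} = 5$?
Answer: $2916$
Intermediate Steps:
$Z{\left(E \right)} = \left(-4 - E\right) \left(6 + E\right)$ ($Z{\left(E \right)} = \left(-4 - E\right) \left(E + 6\right) = \left(-4 - E\right) \left(6 + E\right)$)
$c{\left(O \right)} = 64$ ($c{\left(O \right)} = \left(3 + 5\right)^{2} = 8^{2} = 64$)
$\left(c{\left(Z{\left(6 \right)} \right)} - 10\right)^{2} = \left(64 - 10\right)^{2} = 54^{2} = 2916$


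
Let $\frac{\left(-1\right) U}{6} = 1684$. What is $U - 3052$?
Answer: $-13156$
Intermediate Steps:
$U = -10104$ ($U = \left(-6\right) 1684 = -10104$)
$U - 3052 = -10104 - 3052 = -13156$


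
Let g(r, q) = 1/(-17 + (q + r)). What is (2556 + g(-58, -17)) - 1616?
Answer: 86479/92 ≈ 939.99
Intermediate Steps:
g(r, q) = 1/(-17 + q + r)
(2556 + g(-58, -17)) - 1616 = (2556 + 1/(-17 - 17 - 58)) - 1616 = (2556 + 1/(-92)) - 1616 = (2556 - 1/92) - 1616 = 235151/92 - 1616 = 86479/92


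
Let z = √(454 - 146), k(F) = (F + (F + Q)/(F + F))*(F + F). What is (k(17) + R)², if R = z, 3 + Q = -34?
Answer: 311672 + 2232*√77 ≈ 3.3126e+5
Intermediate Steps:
Q = -37 (Q = -3 - 34 = -37)
k(F) = 2*F*(F + (-37 + F)/(2*F)) (k(F) = (F + (F - 37)/(F + F))*(F + F) = (F + (-37 + F)/((2*F)))*(2*F) = (F + (-37 + F)*(1/(2*F)))*(2*F) = (F + (-37 + F)/(2*F))*(2*F) = 2*F*(F + (-37 + F)/(2*F)))
z = 2*√77 (z = √308 = 2*√77 ≈ 17.550)
R = 2*√77 ≈ 17.550
(k(17) + R)² = ((-37 + 17 + 2*17²) + 2*√77)² = ((-37 + 17 + 2*289) + 2*√77)² = ((-37 + 17 + 578) + 2*√77)² = (558 + 2*√77)²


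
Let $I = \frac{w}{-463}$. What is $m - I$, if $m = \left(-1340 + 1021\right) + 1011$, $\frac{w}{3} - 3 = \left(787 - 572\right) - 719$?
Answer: $\frac{318893}{463} \approx 688.75$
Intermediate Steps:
$w = -1503$ ($w = 9 + 3 \left(\left(787 - 572\right) - 719\right) = 9 + 3 \left(215 - 719\right) = 9 + 3 \left(-504\right) = 9 - 1512 = -1503$)
$m = 692$ ($m = -319 + 1011 = 692$)
$I = \frac{1503}{463}$ ($I = - \frac{1503}{-463} = \left(-1503\right) \left(- \frac{1}{463}\right) = \frac{1503}{463} \approx 3.2462$)
$m - I = 692 - \frac{1503}{463} = \frac{318893}{463}$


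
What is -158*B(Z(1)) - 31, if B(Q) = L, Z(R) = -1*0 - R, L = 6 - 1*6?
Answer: -31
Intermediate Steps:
L = 0 (L = 6 - 6 = 0)
Z(R) = -R (Z(R) = 0 - R = -R)
B(Q) = 0
-158*B(Z(1)) - 31 = -158*0 - 31 = 0 - 31 = -31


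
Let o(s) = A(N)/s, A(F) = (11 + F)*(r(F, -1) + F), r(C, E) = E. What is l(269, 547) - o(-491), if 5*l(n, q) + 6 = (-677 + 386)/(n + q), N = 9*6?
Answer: 3836261/667760 ≈ 5.7450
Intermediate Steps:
N = 54
A(F) = (-1 + F)*(11 + F) (A(F) = (11 + F)*(-1 + F) = (-1 + F)*(11 + F))
o(s) = 3445/s (o(s) = (-11 + 54² + 10*54)/s = (-11 + 2916 + 540)/s = 3445/s)
l(n, q) = -6/5 - 291/(5*(n + q)) (l(n, q) = -6/5 + ((-677 + 386)/(n + q))/5 = -6/5 + (-291/(n + q))/5 = -6/5 - 291/(5*(n + q)))
l(269, 547) - o(-491) = 3*(-97 - 2*269 - 2*547)/(5*(269 + 547)) - 3445/(-491) = (⅗)*(-97 - 538 - 1094)/816 - 3445*(-1)/491 = (⅗)*(1/816)*(-1729) - 1*(-3445/491) = -1729/1360 + 3445/491 = 3836261/667760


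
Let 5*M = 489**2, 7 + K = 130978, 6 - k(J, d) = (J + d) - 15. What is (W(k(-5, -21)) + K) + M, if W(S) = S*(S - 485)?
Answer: 791046/5 ≈ 1.5821e+5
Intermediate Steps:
k(J, d) = 21 - J - d (k(J, d) = 6 - ((J + d) - 15) = 6 - (-15 + J + d) = 6 + (15 - J - d) = 21 - J - d)
K = 130971 (K = -7 + 130978 = 130971)
M = 239121/5 (M = (1/5)*489**2 = (1/5)*239121 = 239121/5 ≈ 47824.)
W(S) = S*(-485 + S)
(W(k(-5, -21)) + K) + M = ((21 - 1*(-5) - 1*(-21))*(-485 + (21 - 1*(-5) - 1*(-21))) + 130971) + 239121/5 = ((21 + 5 + 21)*(-485 + (21 + 5 + 21)) + 130971) + 239121/5 = (47*(-485 + 47) + 130971) + 239121/5 = (47*(-438) + 130971) + 239121/5 = (-20586 + 130971) + 239121/5 = 110385 + 239121/5 = 791046/5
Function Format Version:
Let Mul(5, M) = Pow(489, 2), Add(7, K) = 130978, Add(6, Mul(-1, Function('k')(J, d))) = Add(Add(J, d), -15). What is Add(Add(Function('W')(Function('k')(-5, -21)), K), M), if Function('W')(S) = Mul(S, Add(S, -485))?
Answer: Rational(791046, 5) ≈ 1.5821e+5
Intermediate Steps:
Function('k')(J, d) = Add(21, Mul(-1, J), Mul(-1, d)) (Function('k')(J, d) = Add(6, Mul(-1, Add(Add(J, d), -15))) = Add(6, Mul(-1, Add(-15, J, d))) = Add(6, Add(15, Mul(-1, J), Mul(-1, d))) = Add(21, Mul(-1, J), Mul(-1, d)))
K = 130971 (K = Add(-7, 130978) = 130971)
M = Rational(239121, 5) (M = Mul(Rational(1, 5), Pow(489, 2)) = Mul(Rational(1, 5), 239121) = Rational(239121, 5) ≈ 47824.)
Function('W')(S) = Mul(S, Add(-485, S))
Add(Add(Function('W')(Function('k')(-5, -21)), K), M) = Add(Add(Mul(Add(21, Mul(-1, -5), Mul(-1, -21)), Add(-485, Add(21, Mul(-1, -5), Mul(-1, -21)))), 130971), Rational(239121, 5)) = Add(Add(Mul(Add(21, 5, 21), Add(-485, Add(21, 5, 21))), 130971), Rational(239121, 5)) = Add(Add(Mul(47, Add(-485, 47)), 130971), Rational(239121, 5)) = Add(Add(Mul(47, -438), 130971), Rational(239121, 5)) = Add(Add(-20586, 130971), Rational(239121, 5)) = Add(110385, Rational(239121, 5)) = Rational(791046, 5)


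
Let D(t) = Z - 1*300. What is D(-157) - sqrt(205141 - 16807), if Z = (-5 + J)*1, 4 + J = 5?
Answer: -304 - 3*sqrt(20926) ≈ -737.97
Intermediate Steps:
J = 1 (J = -4 + 5 = 1)
Z = -4 (Z = (-5 + 1)*1 = -4*1 = -4)
D(t) = -304 (D(t) = -4 - 1*300 = -4 - 300 = -304)
D(-157) - sqrt(205141 - 16807) = -304 - sqrt(205141 - 16807) = -304 - sqrt(188334) = -304 - 3*sqrt(20926)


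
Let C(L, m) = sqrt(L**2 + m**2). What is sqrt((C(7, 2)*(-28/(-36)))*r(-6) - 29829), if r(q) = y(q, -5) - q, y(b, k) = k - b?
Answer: sqrt(-268461 + 49*sqrt(53))/3 ≈ 172.6*I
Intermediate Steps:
r(q) = -5 - 2*q (r(q) = (-5 - q) - q = -5 - 2*q)
sqrt((C(7, 2)*(-28/(-36)))*r(-6) - 29829) = sqrt((sqrt(7**2 + 2**2)*(-28/(-36)))*(-5 - 2*(-6)) - 29829) = sqrt((sqrt(49 + 4)*(-28*(-1/36)))*(-5 + 12) - 29829) = sqrt((sqrt(53)*(7/9))*7 - 29829) = sqrt((7*sqrt(53)/9)*7 - 29829) = sqrt(49*sqrt(53)/9 - 29829) = sqrt(-29829 + 49*sqrt(53)/9)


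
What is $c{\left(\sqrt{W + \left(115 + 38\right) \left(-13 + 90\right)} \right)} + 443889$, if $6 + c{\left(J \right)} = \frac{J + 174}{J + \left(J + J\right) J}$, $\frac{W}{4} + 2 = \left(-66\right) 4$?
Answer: $\frac{19027932908}{42867} + \frac{21260 \sqrt{10717}}{459405639} \approx 4.4388 \cdot 10^{5}$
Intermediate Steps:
$W = -1064$ ($W = -8 + 4 \left(\left(-66\right) 4\right) = -8 + 4 \left(-264\right) = -8 - 1056 = -1064$)
$c{\left(J \right)} = -6 + \frac{174 + J}{J + 2 J^{2}}$ ($c{\left(J \right)} = -6 + \frac{J + 174}{J + \left(J + J\right) J} = -6 + \frac{174 + J}{J + 2 J J} = -6 + \frac{174 + J}{J + 2 J^{2}}$)
$c{\left(\sqrt{W + \left(115 + 38\right) \left(-13 + 90\right)} \right)} + 443889 = \frac{174 - 12 \left(\sqrt{-1064 + \left(115 + 38\right) \left(-13 + 90\right)}\right)^{2} - 5 \sqrt{-1064 + \left(115 + 38\right) \left(-13 + 90\right)}}{\sqrt{-1064 + \left(115 + 38\right) \left(-13 + 90\right)} \left(1 + 2 \sqrt{-1064 + \left(115 + 38\right) \left(-13 + 90\right)}\right)} + 443889 = \frac{174 - 12 \left(\sqrt{-1064 + 153 \cdot 77}\right)^{2} - 5 \sqrt{-1064 + 153 \cdot 77}}{\sqrt{-1064 + 153 \cdot 77} \left(1 + 2 \sqrt{-1064 + 153 \cdot 77}\right)} + 443889 = \frac{174 - 12 \left(\sqrt{-1064 + 11781}\right)^{2} - 5 \sqrt{-1064 + 11781}}{\sqrt{-1064 + 11781} \left(1 + 2 \sqrt{-1064 + 11781}\right)} + 443889 = \frac{174 - 12 \left(\sqrt{10717}\right)^{2} - 5 \sqrt{10717}}{\sqrt{10717} \left(1 + 2 \sqrt{10717}\right)} + 443889 = \frac{\frac{\sqrt{10717}}{10717} \left(174 - 128604 - 5 \sqrt{10717}\right)}{1 + 2 \sqrt{10717}} + 443889 = \frac{\frac{\sqrt{10717}}{10717} \left(-128430 - 5 \sqrt{10717}\right)}{1 + 2 \sqrt{10717}} + 443889 = \frac{\sqrt{10717} \left(-128430 - 5 \sqrt{10717}\right)}{10717 \left(1 + 2 \sqrt{10717}\right)} + 443889 = 443889 + \frac{\sqrt{10717} \left(-128430 - 5 \sqrt{10717}\right)}{10717 \left(1 + 2 \sqrt{10717}\right)}$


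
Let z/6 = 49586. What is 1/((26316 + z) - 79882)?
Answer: 1/243950 ≈ 4.0992e-6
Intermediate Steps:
z = 297516 (z = 6*49586 = 297516)
1/((26316 + z) - 79882) = 1/((26316 + 297516) - 79882) = 1/(323832 - 79882) = 1/243950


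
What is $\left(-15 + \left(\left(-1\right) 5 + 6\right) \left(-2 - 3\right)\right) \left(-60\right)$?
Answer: $1200$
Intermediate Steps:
$\left(-15 + \left(\left(-1\right) 5 + 6\right) \left(-2 - 3\right)\right) \left(-60\right) = \left(-15 + \left(-5 + 6\right) \left(-5\right)\right) \left(-60\right) = \left(-15 + 1 \left(-5\right)\right) \left(-60\right) = \left(-15 - 5\right) \left(-60\right) = \left(-20\right) \left(-60\right) = 1200$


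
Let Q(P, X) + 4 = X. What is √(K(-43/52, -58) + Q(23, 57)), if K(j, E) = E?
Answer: I*√5 ≈ 2.2361*I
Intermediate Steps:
Q(P, X) = -4 + X
√(K(-43/52, -58) + Q(23, 57)) = √(-58 + (-4 + 57)) = √(-58 + 53) = √(-5) = I*√5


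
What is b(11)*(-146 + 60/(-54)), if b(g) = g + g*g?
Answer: -58256/3 ≈ -19419.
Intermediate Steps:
b(g) = g + g²
b(11)*(-146 + 60/(-54)) = (11*(1 + 11))*(-146 + 60/(-54)) = (11*12)*(-146 + 60*(-1/54)) = 132*(-146 - 10/9) = 132*(-1324/9) = -58256/3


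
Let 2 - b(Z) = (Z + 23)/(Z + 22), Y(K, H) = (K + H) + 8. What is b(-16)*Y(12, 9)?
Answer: 145/6 ≈ 24.167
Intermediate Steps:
Y(K, H) = 8 + H + K (Y(K, H) = (H + K) + 8 = 8 + H + K)
b(Z) = 2 - (23 + Z)/(22 + Z) (b(Z) = 2 - (Z + 23)/(Z + 22) = 2 - (23 + Z)/(22 + Z))
b(-16)*Y(12, 9) = ((21 - 16)/(22 - 16))*(8 + 9 + 12) = (5/6)*29 = ((⅙)*5)*29 = (⅚)*29 = 145/6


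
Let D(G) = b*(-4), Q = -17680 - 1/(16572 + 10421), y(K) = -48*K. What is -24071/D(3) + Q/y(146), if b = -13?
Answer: -377385102041/819723424 ≈ -460.38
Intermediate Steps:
Q = -477236241/26993 (Q = -17680 - 1/26993 = -477236241/26993 ≈ -17680.)
D(G) = 52 (D(G) = -13*(-4) = 52)
-24071/D(3) + Q/y(146) = -24071/52 - 477236241/(26993*((-48*146))) = -24071*1/52 - 477236241/26993/(-7008) = -24071/52 - 477236241/26993*(-1/7008) = -24071/52 + 159078747/63055648 = -377385102041/819723424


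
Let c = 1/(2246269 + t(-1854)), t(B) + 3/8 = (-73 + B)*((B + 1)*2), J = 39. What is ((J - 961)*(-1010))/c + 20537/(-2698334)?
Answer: 11794475270613858519/1349167 ≈ 8.7420e+12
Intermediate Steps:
t(B) = -3/8 + (-73 + B)*(2 + 2*B) (t(B) = -3/8 + (-73 + B)*((B + 1)*2) = -3/8 + (-73 + B)*((1 + B)*2) = -3/8 + (-73 + B)*(2 + 2*B))
c = 8/75101845 (c = 1/(2246269 + (-1171/8 - 144*(-1854) + 2*(-1854)²)) = 1/(2246269 + (-1171/8 + 266976 + 2*3437316)) = 1/(2246269 + (-1171/8 + 266976 + 6874632)) = 1/(2246269 + 57131693/8) = 1/(75101845/8) = 8/75101845 ≈ 1.0652e-7)
((J - 961)*(-1010))/c + 20537/(-2698334) = ((39 - 961)*(-1010))/(8/75101845) + 20537/(-2698334) = -922*(-1010)*(75101845/8) + 20537*(-1/2698334) = 931220*(75101845/8) - 20537/2698334 = 17484085025225/2 - 20537/2698334 = 11794475270613858519/1349167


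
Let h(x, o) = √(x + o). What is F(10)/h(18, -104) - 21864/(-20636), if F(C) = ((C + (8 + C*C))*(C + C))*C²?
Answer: 5466/5159 - 118000*I*√86/43 ≈ 1.0595 - 25449.0*I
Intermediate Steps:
h(x, o) = √(o + x)
F(C) = 2*C³*(8 + C + C²) (F(C) = ((C + (8 + C²))*(2*C))*C² = ((8 + C + C²)*(2*C))*C² = (2*C*(8 + C + C²))*C² = 2*C³*(8 + C + C²))
F(10)/h(18, -104) - 21864/(-20636) = (2*10³*(8 + 10 + 10²))/(√(-104 + 18)) - 21864/(-20636) = (2*1000*(8 + 10 + 100))/(√(-86)) - 21864*(-1/20636) = (2*1000*118)/((I*√86)) + 5466/5159 = 236000*(-I*√86/86) + 5466/5159 = -118000*I*√86/43 + 5466/5159 = 5466/5159 - 118000*I*√86/43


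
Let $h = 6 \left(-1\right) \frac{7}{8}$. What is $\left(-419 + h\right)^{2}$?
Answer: $\frac{2879809}{16} \approx 1.7999 \cdot 10^{5}$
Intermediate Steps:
$h = - \frac{21}{4}$ ($h = - 6 \cdot 7 \cdot \frac{1}{8} = \left(-6\right) \frac{7}{8} = - \frac{21}{4} \approx -5.25$)
$\left(-419 + h\right)^{2} = \left(-419 - \frac{21}{4}\right)^{2} = \left(- \frac{1697}{4}\right)^{2} = \frac{2879809}{16}$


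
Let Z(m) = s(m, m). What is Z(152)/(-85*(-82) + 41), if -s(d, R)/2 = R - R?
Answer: 0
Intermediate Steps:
s(d, R) = 0 (s(d, R) = -2*(R - R) = -2*0 = 0)
Z(m) = 0
Z(152)/(-85*(-82) + 41) = 0/(-85*(-82) + 41) = 0/(6970 + 41) = 0/7011 = 0*(1/7011) = 0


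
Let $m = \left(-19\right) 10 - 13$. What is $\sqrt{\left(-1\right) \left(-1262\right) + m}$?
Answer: $\sqrt{1059} \approx 32.542$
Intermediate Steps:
$m = -203$ ($m = -190 - 13 = -203$)
$\sqrt{\left(-1\right) \left(-1262\right) + m} = \sqrt{\left(-1\right) \left(-1262\right) - 203} = \sqrt{1262 - 203} = \sqrt{1059}$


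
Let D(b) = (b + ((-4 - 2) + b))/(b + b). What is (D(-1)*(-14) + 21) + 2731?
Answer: 2696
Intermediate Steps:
D(b) = (-6 + 2*b)/(2*b) (D(b) = (b + (-6 + b))/((2*b)) = (-6 + 2*b)*(1/(2*b)) = (-6 + 2*b)/(2*b))
(D(-1)*(-14) + 21) + 2731 = (((-3 - 1)/(-1))*(-14) + 21) + 2731 = (-1*(-4)*(-14) + 21) + 2731 = (4*(-14) + 21) + 2731 = (-56 + 21) + 2731 = -35 + 2731 = 2696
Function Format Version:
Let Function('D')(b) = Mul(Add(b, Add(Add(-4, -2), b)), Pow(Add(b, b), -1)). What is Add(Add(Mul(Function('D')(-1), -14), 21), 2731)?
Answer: 2696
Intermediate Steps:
Function('D')(b) = Mul(Rational(1, 2), Pow(b, -1), Add(-6, Mul(2, b))) (Function('D')(b) = Mul(Add(b, Add(-6, b)), Pow(Mul(2, b), -1)) = Mul(Add(-6, Mul(2, b)), Mul(Rational(1, 2), Pow(b, -1))) = Mul(Rational(1, 2), Pow(b, -1), Add(-6, Mul(2, b))))
Add(Add(Mul(Function('D')(-1), -14), 21), 2731) = Add(Add(Mul(Mul(Pow(-1, -1), Add(-3, -1)), -14), 21), 2731) = Add(Add(Mul(Mul(-1, -4), -14), 21), 2731) = Add(Add(Mul(4, -14), 21), 2731) = Add(Add(-56, 21), 2731) = Add(-35, 2731) = 2696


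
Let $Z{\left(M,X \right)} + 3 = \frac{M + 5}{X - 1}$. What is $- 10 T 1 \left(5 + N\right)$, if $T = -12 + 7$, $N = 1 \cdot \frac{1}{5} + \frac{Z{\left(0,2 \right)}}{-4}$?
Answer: $235$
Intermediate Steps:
$Z{\left(M,X \right)} = -3 + \frac{5 + M}{-1 + X}$ ($Z{\left(M,X \right)} = -3 + \frac{M + 5}{X - 1} = -3 + \frac{5 + M}{-1 + X}$)
$N = - \frac{3}{10}$ ($N = 1 \cdot \frac{1}{5} + \frac{\frac{1}{-1 + 2} \left(8 + 0 - 6\right)}{-4} = 1 \cdot \frac{1}{5} + \frac{8 + 0 - 6}{1} \left(- \frac{1}{4}\right) = \frac{1}{5} + 1 \cdot 2 \left(- \frac{1}{4}\right) = \frac{1}{5} + 2 \left(- \frac{1}{4}\right) = \frac{1}{5} - \frac{1}{2} = - \frac{3}{10} \approx -0.3$)
$T = -5$
$- 10 T 1 \left(5 + N\right) = \left(-10\right) \left(-5\right) 1 \left(5 - \frac{3}{10}\right) = 50 \cdot 1 \cdot \frac{47}{10} = 50 \cdot \frac{47}{10} = 235$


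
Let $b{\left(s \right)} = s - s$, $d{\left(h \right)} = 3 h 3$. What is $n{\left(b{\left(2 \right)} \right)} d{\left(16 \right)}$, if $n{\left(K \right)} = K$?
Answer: $0$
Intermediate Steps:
$d{\left(h \right)} = 9 h$
$b{\left(s \right)} = 0$
$n{\left(b{\left(2 \right)} \right)} d{\left(16 \right)} = 0 \cdot 9 \cdot 16 = 0 \cdot 144 = 0$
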